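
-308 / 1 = -308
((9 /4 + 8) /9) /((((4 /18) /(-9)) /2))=-369 /4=-92.25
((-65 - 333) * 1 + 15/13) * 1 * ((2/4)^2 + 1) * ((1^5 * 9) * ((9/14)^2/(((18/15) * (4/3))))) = -13431825/11648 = -1153.14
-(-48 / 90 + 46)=-682 / 15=-45.47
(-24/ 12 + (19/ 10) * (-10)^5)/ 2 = -95001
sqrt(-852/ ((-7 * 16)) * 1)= sqrt(1491)/ 14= 2.76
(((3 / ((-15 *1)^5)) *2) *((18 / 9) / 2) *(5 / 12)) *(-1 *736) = 368 / 151875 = 0.00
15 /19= 0.79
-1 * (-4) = 4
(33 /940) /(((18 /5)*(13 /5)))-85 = -85.00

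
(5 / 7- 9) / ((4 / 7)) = -29 / 2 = -14.50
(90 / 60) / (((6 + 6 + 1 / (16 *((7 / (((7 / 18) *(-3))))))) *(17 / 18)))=2592 / 19567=0.13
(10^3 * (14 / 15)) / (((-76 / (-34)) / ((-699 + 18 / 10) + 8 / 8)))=-16569560 / 57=-290694.04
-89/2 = -44.50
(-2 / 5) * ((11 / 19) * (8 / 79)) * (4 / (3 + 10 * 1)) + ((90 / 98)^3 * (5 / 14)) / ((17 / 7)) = 41637006661 / 390266439290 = 0.11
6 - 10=-4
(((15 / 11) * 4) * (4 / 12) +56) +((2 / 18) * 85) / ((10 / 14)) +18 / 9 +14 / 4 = 15155 / 198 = 76.54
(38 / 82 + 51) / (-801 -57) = -1055 / 17589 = -0.06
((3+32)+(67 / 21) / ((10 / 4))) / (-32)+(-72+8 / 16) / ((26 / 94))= -872369 / 3360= -259.63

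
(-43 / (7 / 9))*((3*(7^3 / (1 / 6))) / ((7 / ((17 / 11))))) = -828954 / 11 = -75359.45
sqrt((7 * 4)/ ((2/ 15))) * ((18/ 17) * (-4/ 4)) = -15.34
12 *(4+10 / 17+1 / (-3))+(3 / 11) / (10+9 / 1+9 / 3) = 210107 / 4114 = 51.07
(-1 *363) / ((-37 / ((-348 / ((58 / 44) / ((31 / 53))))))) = -2970792 / 1961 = -1514.94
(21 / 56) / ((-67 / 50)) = -75 / 268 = -0.28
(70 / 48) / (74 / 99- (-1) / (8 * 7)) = 8085 / 4243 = 1.91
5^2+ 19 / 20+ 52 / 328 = 21409 / 820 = 26.11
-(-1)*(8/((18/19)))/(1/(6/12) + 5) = 76/63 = 1.21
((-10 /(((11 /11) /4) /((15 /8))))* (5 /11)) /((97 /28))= -10500 /1067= -9.84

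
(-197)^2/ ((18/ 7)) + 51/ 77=20918969/ 1386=15093.05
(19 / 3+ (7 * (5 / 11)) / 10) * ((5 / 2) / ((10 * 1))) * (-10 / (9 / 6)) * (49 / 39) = -107555 / 7722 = -13.93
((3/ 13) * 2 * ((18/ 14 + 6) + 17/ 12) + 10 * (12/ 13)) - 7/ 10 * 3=11.15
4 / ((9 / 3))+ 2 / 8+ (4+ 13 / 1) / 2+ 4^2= 313 / 12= 26.08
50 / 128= 25 / 64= 0.39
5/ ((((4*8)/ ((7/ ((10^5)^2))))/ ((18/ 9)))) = 7/ 32000000000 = 0.00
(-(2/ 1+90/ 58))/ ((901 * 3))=-103/ 78387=-0.00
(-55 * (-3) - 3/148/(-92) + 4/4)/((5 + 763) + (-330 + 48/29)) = 0.38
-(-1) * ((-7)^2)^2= 2401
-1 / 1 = -1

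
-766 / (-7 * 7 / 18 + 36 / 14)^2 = -12161016 / 361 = -33687.02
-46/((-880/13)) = 0.68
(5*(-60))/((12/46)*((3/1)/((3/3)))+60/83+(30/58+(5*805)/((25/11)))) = -4152075/24539078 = -0.17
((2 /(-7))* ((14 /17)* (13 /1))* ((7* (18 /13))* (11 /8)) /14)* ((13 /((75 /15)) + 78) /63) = -4433 /1190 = -3.73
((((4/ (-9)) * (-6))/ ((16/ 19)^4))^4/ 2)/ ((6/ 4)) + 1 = 264.57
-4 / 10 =-2 / 5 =-0.40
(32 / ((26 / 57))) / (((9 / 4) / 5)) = 6080 / 39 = 155.90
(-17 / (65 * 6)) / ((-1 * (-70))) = -17 / 27300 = -0.00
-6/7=-0.86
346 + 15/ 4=1399/ 4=349.75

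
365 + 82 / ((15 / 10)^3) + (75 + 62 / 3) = 484.96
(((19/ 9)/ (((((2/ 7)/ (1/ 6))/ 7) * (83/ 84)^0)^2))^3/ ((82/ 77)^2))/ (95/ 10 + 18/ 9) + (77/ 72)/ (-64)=562880966187074227/ 168321870913536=3344.08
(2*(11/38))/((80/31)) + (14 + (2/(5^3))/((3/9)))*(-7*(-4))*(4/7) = 8549709/38000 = 224.99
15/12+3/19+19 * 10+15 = 15687/76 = 206.41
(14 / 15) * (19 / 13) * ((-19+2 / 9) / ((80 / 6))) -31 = -29629 / 900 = -32.92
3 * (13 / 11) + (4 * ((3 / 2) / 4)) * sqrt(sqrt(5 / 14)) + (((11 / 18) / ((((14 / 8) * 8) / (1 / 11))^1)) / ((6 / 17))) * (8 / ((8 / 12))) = 3 * 14^(3 / 4) * 5^(1 / 4) / 28 + 5101 / 1386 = 4.84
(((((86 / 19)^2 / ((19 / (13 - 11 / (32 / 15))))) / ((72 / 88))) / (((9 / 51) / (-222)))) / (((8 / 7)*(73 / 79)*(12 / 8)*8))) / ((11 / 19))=-1772.49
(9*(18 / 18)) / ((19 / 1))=9 / 19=0.47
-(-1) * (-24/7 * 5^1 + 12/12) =-113/7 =-16.14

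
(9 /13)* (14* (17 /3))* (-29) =-20706 /13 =-1592.77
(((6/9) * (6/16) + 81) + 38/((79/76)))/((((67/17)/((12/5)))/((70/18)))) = 1476671/5293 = 278.99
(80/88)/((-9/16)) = -160/99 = -1.62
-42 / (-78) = 7 / 13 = 0.54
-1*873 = -873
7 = 7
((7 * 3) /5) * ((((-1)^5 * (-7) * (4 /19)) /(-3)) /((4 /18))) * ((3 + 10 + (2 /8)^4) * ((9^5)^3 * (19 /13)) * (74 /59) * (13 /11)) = -11183860730350942763157 /207680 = -53851409525957929.33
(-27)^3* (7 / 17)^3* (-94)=634619286 / 4913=129171.44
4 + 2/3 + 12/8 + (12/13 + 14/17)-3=4.91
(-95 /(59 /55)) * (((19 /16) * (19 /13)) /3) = -1886225 /36816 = -51.23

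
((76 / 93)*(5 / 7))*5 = 1900 / 651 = 2.92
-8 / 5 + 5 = 17 / 5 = 3.40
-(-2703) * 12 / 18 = 1802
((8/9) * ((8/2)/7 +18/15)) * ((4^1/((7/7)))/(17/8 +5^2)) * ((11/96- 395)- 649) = -1603408/6615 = -242.39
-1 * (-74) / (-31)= -74 / 31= -2.39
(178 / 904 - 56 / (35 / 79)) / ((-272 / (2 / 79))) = 285219 / 24281440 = 0.01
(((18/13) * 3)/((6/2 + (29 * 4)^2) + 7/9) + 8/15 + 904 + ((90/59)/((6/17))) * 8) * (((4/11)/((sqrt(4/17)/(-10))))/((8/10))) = -3272076552595 * sqrt(17)/1533061959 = -8800.11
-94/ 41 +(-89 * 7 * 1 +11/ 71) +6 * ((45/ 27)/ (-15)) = -625.80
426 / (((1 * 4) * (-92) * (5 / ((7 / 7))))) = -213 / 920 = -0.23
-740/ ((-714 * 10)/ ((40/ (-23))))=-1480/ 8211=-0.18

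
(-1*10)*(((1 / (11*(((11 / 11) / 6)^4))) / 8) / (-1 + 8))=-1620 / 77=-21.04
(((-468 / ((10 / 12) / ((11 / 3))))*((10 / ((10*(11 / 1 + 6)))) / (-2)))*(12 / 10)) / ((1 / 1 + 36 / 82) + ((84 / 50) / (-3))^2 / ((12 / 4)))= 47.08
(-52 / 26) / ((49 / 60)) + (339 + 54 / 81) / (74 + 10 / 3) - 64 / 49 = 7243 / 11368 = 0.64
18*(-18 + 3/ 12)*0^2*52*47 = 0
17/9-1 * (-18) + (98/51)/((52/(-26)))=2896/153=18.93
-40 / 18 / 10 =-2 / 9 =-0.22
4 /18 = 0.22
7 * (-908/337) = -6356/337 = -18.86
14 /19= 0.74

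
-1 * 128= -128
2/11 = 0.18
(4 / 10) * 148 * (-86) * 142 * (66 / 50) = -954294.53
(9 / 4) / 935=9 / 3740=0.00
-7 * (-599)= 4193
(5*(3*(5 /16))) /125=3 /80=0.04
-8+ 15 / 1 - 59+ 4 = -48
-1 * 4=-4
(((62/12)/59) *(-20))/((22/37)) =-5735/1947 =-2.95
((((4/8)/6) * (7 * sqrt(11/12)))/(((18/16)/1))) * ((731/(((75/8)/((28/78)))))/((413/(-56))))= -4584832 * sqrt(33)/13978575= -1.88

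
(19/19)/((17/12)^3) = 1728/4913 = 0.35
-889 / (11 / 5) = -4445 / 11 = -404.09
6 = 6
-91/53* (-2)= 3.43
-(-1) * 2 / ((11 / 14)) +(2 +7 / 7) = 5.55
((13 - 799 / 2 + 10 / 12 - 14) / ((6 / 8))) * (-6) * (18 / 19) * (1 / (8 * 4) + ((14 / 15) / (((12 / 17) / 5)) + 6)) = 4365559 / 114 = 38294.38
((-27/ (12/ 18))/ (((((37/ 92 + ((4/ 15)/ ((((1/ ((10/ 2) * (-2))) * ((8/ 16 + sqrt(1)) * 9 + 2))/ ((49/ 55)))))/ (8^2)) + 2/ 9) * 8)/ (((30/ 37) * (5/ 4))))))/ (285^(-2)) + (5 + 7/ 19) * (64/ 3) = -174123140612389/ 259918784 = -669913.65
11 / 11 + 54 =55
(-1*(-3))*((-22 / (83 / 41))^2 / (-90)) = -406802 / 103335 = -3.94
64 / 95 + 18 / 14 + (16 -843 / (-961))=12037818 / 639065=18.84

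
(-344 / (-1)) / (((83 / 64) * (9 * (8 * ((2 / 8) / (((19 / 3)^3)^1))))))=75503872 / 20169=3743.56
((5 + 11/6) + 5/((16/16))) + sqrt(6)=14.28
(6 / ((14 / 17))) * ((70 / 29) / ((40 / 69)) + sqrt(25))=54213 / 812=66.76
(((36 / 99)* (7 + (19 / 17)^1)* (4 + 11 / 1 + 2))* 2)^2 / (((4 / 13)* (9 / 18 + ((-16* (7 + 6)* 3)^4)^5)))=7922304 / 19386845961737862706523643587350781267817011573594618069113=0.00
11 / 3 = 3.67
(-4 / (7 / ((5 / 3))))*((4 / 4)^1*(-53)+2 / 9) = 9500 / 189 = 50.26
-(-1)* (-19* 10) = -190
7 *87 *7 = 4263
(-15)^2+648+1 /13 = 11350 /13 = 873.08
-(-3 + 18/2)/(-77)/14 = 3/539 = 0.01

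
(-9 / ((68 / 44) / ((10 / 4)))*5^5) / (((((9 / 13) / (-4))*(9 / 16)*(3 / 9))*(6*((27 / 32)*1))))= 1144000000 / 4131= 276930.53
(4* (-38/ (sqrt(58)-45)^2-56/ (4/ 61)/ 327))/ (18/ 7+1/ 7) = -13320341456/ 3434092851-720* sqrt(58)/ 552727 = -3.89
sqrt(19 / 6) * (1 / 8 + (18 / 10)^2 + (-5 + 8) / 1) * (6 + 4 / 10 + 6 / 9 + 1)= 154033 * sqrt(114) / 18000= 91.37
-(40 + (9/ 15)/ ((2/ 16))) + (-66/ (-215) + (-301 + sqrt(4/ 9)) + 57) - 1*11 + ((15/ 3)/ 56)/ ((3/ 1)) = -3597511/ 12040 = -298.80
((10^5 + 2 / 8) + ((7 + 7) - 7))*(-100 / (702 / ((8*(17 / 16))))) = -56670775 / 468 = -121091.40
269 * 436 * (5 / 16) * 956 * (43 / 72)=1506659585 / 72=20925827.57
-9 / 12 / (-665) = 3 / 2660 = 0.00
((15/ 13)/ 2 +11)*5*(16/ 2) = 6020/ 13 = 463.08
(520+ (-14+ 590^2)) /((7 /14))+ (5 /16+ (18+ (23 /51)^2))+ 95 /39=697232.95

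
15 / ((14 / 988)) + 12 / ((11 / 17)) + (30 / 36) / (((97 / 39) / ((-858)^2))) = 1850295396 / 7469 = 247730.00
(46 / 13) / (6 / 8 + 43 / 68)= 1564 / 611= 2.56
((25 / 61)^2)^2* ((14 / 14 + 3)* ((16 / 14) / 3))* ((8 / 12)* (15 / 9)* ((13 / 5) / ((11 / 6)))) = 650000000 / 9595167813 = 0.07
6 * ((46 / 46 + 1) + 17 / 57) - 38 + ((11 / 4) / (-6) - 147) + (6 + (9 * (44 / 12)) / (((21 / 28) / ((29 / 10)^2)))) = 2329831 / 11400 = 204.37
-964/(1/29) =-27956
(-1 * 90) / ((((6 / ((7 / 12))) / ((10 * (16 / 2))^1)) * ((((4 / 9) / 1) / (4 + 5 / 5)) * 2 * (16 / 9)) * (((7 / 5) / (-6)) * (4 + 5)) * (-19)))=-16875 / 304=-55.51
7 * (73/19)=511/19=26.89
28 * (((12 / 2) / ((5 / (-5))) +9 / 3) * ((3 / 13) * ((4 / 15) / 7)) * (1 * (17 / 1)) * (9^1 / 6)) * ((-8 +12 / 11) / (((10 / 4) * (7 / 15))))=111.52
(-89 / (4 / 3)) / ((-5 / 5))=267 / 4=66.75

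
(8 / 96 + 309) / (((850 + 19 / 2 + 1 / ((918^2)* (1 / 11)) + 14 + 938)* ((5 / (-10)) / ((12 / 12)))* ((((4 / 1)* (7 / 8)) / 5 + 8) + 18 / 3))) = -1736479620 / 74803132313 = -0.02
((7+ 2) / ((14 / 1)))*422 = 1899 / 7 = 271.29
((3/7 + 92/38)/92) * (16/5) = 1516/15295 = 0.10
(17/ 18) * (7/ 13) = 119/ 234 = 0.51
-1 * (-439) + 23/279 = 122504/279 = 439.08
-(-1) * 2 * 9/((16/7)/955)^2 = 402203025/128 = 3142211.13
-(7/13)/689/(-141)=7/1262937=0.00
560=560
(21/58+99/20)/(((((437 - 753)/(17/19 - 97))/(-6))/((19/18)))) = -11869/1160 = -10.23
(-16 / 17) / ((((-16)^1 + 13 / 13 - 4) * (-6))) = -0.01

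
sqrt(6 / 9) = 0.82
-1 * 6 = -6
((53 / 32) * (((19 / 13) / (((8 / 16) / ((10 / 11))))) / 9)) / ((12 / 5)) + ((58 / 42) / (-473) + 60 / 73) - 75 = -18257637623 / 246800736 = -73.98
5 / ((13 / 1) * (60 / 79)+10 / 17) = 1343 / 2810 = 0.48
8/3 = 2.67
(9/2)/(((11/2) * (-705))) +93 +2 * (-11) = 183532/2585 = 71.00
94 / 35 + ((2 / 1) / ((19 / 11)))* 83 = 98.79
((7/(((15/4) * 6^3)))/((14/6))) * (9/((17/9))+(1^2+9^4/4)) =6.10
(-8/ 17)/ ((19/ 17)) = -8/ 19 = -0.42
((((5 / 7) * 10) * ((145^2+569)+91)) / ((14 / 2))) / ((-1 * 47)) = -1084250 / 2303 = -470.80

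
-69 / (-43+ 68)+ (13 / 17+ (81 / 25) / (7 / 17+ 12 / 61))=3.33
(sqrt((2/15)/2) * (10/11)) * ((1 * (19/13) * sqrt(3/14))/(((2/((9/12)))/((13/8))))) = 57 * sqrt(70)/4928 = 0.10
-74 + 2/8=-73.75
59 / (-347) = -59 / 347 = -0.17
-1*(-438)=438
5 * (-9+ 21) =60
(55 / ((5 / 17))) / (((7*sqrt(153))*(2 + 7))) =11*sqrt(17) / 189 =0.24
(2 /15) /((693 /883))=1766 /10395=0.17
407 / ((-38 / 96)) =-1028.21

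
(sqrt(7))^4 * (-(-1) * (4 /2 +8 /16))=245 /2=122.50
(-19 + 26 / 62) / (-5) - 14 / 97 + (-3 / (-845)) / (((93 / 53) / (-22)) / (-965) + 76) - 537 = -115906021619116171 / 217285159617695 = -533.43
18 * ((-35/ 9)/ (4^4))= -35/ 128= -0.27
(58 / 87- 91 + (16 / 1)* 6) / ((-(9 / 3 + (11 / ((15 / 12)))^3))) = -0.01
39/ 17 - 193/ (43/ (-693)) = 2275410/ 731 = 3112.74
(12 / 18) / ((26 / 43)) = 43 / 39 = 1.10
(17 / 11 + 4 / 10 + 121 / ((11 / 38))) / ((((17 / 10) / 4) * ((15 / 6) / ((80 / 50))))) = 2956416 / 4675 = 632.39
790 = 790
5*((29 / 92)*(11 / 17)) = 1595 / 1564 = 1.02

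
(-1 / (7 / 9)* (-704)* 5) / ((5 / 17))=107712 / 7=15387.43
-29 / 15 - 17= -284 / 15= -18.93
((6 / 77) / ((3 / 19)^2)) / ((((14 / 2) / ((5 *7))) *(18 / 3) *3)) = 1805 / 2079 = 0.87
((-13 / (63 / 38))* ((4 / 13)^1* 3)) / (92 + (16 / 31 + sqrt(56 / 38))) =-21397192 / 273448259 + 73036* sqrt(133) / 820344777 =-0.08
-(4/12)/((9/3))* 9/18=-1/18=-0.06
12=12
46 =46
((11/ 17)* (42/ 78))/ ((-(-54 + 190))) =-77/ 30056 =-0.00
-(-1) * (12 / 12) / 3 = 0.33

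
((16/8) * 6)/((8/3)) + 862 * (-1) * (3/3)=-857.50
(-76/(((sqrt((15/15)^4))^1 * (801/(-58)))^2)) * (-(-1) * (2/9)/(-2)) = 255664/5774409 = 0.04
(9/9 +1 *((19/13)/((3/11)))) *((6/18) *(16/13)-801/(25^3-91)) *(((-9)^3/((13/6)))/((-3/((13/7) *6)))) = 2910148560/1020929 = 2850.49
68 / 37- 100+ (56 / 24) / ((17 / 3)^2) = -98.09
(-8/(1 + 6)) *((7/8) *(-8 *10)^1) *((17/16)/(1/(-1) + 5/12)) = -1020/7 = -145.71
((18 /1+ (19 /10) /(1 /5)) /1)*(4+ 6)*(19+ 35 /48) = 5425.52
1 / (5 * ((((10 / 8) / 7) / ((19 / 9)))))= 532 / 225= 2.36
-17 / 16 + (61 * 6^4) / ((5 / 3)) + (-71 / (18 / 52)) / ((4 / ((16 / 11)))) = 375074977 / 7920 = 47357.95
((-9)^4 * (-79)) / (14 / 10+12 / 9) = -7774785 / 41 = -189628.90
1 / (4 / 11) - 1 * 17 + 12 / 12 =-53 / 4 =-13.25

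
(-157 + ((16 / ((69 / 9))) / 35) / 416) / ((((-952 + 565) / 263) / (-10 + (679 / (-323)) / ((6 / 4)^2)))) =-597175910131 / 511879095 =-1166.63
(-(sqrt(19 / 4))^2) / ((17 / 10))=-95 / 34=-2.79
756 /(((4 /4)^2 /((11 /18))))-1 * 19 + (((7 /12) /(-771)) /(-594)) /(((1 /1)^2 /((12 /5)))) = 1014412417 /2289870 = 443.00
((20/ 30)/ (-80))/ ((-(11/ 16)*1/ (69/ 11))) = 46/ 605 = 0.08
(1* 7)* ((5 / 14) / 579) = 5 / 1158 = 0.00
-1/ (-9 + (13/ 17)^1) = 17/ 140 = 0.12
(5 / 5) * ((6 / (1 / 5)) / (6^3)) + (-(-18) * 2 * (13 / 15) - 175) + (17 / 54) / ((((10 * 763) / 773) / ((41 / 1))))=-5865247 / 41202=-142.35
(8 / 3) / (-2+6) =2 / 3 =0.67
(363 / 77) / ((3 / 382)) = 4202 / 7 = 600.29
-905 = -905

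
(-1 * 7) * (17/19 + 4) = -651/19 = -34.26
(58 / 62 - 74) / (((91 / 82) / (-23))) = 4271790 / 2821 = 1514.28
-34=-34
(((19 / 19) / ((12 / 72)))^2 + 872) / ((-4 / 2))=-454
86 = 86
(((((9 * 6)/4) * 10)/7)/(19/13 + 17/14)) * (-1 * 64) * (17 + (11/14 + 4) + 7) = -45264960/3409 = -13278.08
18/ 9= 2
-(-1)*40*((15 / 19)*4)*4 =9600 / 19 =505.26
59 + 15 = 74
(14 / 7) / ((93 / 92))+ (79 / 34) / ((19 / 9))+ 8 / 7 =1775533 / 420546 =4.22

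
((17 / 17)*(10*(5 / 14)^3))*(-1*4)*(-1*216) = 135000 / 343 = 393.59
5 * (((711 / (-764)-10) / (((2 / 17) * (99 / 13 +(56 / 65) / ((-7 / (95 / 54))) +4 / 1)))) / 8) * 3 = -747456255 / 48908224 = -15.28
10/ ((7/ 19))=190/ 7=27.14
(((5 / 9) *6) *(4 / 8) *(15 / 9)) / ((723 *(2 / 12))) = 50 / 2169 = 0.02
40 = 40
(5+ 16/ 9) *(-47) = -318.56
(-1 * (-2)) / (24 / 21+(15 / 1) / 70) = 28 / 19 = 1.47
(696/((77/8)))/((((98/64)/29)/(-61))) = -83539.18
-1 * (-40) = 40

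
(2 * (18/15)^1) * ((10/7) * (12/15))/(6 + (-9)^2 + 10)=96/3395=0.03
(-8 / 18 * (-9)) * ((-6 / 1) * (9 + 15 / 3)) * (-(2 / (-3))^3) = -896 / 9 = -99.56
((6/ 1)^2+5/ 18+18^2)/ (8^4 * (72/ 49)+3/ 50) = 0.06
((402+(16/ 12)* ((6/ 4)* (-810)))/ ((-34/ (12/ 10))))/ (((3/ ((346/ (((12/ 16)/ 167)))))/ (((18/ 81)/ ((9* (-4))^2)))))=11729746/ 61965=189.30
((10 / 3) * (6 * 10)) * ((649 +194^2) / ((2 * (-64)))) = -957125 / 16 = -59820.31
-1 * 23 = -23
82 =82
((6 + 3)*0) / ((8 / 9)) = 0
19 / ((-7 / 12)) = -228 / 7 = -32.57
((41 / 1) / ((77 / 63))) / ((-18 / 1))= -41 / 22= -1.86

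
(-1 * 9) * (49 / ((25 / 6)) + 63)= -672.84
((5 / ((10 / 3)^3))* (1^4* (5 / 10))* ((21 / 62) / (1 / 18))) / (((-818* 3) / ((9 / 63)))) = -243 / 10143200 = -0.00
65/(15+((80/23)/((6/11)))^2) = 61893/53003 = 1.17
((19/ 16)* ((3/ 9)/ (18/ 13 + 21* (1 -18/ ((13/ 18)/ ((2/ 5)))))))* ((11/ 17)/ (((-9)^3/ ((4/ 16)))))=13585/ 28917528768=0.00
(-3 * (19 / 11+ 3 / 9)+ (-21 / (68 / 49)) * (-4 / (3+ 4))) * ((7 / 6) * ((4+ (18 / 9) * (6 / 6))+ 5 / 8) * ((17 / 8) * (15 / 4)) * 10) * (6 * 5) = 64136625 / 1408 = 45551.58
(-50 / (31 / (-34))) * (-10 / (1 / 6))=-102000 / 31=-3290.32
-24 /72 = -1 /3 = -0.33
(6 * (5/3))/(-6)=-5/3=-1.67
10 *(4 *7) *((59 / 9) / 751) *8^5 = 541327360 / 6759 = 80089.86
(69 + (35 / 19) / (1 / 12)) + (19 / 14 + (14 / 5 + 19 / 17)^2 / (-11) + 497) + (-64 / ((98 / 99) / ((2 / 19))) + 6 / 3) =86312473407 / 147982450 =583.26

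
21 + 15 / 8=183 / 8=22.88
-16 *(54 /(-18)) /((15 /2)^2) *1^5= 0.85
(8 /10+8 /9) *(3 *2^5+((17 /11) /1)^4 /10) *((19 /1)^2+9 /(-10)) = 967368099139 /16471125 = 58731.15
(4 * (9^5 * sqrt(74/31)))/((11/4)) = 944784 * sqrt(2294)/341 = 132701.20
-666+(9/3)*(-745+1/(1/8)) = -2877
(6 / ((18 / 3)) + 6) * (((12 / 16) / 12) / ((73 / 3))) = 21 / 1168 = 0.02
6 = 6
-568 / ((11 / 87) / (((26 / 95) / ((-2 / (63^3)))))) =153715017.39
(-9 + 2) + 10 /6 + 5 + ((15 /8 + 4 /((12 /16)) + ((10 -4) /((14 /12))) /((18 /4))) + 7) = 841 /56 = 15.02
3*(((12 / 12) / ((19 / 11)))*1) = 33 / 19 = 1.74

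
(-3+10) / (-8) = -7 / 8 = -0.88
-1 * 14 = -14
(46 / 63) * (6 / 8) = 23 / 42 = 0.55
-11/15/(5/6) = -22/25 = -0.88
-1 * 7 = -7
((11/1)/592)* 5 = 55/592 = 0.09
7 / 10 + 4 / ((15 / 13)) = 25 / 6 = 4.17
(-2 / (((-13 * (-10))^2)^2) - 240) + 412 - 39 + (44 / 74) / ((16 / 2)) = 703136118713 / 5283785000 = 133.07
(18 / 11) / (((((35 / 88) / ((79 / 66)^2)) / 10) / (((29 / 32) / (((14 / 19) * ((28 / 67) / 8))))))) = 230398997 / 166012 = 1387.85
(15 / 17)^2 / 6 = 75 / 578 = 0.13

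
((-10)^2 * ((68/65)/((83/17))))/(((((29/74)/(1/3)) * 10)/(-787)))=-134646256/93873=-1434.34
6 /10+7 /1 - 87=-397 /5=-79.40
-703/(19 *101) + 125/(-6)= -12847/606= -21.20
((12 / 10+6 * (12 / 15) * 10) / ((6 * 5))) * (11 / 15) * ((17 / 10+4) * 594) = 2544993 / 625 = 4071.99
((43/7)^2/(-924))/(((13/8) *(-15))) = 3698/2207205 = 0.00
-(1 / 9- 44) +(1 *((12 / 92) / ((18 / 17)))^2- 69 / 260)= 1500516 / 34385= 43.64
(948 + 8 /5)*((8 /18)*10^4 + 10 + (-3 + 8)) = 38112196 /9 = 4234688.44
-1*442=-442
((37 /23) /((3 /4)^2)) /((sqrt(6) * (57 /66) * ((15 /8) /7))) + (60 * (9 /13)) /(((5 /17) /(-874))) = -1604664 /13 + 364672 * sqrt(6) /176985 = -123430.65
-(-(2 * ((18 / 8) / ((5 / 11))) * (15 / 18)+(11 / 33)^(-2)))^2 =-4761 / 16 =-297.56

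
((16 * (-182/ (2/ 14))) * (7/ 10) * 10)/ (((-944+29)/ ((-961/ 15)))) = -137123168/ 13725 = -9990.76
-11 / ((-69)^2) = -11 / 4761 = -0.00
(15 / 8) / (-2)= -15 / 16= -0.94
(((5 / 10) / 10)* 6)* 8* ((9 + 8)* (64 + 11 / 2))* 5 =14178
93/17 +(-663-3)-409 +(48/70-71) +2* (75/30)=-675232/595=-1134.84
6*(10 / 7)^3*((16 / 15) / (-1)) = -6400 / 343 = -18.66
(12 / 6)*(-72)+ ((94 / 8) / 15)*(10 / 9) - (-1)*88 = -55.13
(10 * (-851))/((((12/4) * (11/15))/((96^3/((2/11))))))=-18822758400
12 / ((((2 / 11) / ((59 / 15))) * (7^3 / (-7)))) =-1298 / 245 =-5.30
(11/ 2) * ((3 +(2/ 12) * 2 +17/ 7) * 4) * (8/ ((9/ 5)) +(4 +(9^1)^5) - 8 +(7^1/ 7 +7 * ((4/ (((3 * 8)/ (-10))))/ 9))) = 7485182.49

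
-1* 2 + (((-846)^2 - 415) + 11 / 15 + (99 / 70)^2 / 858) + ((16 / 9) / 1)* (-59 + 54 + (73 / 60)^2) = 7381399520801 / 10319400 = 715293.48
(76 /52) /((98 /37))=703 /1274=0.55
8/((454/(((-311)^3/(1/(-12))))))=1443851088/227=6360577.48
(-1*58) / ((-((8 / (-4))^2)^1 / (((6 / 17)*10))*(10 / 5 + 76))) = 145 / 221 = 0.66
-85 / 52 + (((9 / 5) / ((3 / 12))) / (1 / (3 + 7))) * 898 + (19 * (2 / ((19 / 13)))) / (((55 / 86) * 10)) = 924615561 / 14300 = 64658.43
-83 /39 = -2.13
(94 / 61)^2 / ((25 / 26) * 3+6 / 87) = 6662344 / 8286667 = 0.80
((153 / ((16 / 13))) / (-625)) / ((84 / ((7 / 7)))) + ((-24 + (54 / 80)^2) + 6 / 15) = -101267 / 4375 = -23.15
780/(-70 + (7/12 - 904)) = -0.80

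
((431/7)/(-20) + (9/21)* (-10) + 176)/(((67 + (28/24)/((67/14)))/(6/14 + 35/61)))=507758763/201996620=2.51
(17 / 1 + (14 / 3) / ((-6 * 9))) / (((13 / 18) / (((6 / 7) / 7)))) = 5480 / 1911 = 2.87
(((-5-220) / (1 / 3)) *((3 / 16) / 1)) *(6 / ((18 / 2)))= -675 / 8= -84.38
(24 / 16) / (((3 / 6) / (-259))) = -777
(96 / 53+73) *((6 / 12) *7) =261.84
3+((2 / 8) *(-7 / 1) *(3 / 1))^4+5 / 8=195409 / 256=763.32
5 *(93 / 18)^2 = 4805 / 36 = 133.47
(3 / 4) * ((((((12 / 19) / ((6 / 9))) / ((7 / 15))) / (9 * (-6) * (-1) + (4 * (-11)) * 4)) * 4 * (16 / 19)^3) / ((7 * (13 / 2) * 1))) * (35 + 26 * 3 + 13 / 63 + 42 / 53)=-140319866880 / 1878700628987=-0.07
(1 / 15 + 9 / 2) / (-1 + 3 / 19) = -5.42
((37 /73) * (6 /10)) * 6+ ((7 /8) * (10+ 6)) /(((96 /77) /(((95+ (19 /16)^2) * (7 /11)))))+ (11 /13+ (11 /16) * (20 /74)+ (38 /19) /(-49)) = 24374800715409 /35236597760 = 691.75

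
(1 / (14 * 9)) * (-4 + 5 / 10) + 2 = 71 / 36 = 1.97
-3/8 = -0.38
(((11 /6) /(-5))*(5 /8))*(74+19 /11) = -833 /48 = -17.35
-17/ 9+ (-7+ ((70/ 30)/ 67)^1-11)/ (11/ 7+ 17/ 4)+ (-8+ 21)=788776/ 98289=8.03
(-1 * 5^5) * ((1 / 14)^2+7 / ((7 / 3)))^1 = -1840625 / 196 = -9390.94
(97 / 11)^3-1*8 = 902025 / 1331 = 677.70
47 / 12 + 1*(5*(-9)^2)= 4907 / 12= 408.92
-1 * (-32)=32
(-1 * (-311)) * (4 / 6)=622 / 3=207.33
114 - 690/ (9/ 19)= -4028/ 3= -1342.67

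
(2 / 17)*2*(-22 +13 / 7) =-564 / 119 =-4.74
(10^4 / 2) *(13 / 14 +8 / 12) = 167500 / 21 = 7976.19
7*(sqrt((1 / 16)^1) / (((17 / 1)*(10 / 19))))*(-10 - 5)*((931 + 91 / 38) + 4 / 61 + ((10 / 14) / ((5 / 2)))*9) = -45564153 / 16592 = -2746.15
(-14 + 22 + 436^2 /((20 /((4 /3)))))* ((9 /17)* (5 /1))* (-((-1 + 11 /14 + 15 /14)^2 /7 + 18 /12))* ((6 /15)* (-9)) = 5654551032 /29155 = 193947.90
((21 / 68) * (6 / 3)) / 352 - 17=-203435 / 11968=-17.00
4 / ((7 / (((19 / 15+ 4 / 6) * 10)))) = 232 / 21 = 11.05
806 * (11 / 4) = 4433 / 2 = 2216.50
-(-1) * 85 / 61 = 85 / 61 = 1.39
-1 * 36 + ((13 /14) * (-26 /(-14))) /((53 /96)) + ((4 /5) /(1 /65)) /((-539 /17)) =-34.52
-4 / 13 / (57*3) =-4 / 2223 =-0.00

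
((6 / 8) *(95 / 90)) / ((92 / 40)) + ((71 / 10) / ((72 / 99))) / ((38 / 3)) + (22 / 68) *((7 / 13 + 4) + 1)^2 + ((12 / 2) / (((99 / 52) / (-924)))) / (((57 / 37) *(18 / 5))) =-2787973117301 / 5423764320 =-514.03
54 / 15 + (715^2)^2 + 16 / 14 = 261351000629.74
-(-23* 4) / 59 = 92 / 59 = 1.56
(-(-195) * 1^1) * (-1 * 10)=-1950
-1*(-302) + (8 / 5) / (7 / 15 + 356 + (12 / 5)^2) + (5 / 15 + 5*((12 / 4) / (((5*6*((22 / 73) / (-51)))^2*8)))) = 2284740222503 / 6311437440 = 362.00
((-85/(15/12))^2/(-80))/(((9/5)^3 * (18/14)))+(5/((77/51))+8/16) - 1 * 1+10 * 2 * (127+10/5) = 2601868883/1010394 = 2575.10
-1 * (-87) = 87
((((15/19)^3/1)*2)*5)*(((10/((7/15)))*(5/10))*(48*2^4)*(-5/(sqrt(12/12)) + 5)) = 0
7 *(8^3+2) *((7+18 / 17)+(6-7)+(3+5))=921088 / 17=54181.65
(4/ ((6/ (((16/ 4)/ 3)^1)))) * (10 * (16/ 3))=1280/ 27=47.41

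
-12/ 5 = -2.40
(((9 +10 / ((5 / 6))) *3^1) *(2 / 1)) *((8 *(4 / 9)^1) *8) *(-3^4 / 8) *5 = -181440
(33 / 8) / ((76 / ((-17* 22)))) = -6171 / 304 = -20.30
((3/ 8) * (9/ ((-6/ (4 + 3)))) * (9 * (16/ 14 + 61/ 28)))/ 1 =-7533/ 64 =-117.70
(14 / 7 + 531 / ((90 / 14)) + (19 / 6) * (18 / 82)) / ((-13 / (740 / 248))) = -1293927 / 66092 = -19.58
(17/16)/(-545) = -17/8720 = -0.00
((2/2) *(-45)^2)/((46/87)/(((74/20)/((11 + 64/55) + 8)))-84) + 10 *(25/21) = -787685725/60318888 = -13.06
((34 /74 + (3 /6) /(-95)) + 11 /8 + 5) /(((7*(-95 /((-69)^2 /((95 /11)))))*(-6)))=0.94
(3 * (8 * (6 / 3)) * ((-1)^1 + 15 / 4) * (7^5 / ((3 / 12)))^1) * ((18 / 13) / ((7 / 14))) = 319467456 / 13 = 24574419.69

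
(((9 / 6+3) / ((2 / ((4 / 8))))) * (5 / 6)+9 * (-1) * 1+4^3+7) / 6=1007 / 96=10.49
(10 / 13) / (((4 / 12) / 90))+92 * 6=9876 / 13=759.69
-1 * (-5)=5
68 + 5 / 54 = 3677 / 54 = 68.09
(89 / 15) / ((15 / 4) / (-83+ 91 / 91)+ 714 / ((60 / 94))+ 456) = 0.00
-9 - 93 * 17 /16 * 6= -4815 /8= -601.88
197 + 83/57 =11312/57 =198.46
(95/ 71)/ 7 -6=-2887/ 497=-5.81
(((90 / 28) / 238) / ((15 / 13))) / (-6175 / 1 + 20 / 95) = -247 / 130304524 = -0.00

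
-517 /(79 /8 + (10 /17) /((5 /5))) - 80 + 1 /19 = -3497465 /27037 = -129.36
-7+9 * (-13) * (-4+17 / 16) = 5387 / 16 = 336.69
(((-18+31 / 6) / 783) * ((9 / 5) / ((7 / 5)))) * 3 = -11 / 174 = -0.06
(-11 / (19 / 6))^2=4356 / 361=12.07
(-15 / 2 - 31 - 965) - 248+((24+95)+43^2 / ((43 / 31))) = 401 / 2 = 200.50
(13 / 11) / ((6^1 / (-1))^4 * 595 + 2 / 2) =1 / 652487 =0.00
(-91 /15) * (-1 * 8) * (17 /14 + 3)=3068 /15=204.53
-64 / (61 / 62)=-3968 / 61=-65.05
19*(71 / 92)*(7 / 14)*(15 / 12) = 6745 / 736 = 9.16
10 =10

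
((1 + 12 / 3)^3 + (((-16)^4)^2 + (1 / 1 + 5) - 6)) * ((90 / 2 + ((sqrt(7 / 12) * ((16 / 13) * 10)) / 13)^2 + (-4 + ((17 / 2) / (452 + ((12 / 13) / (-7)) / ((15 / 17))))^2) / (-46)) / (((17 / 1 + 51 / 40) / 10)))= 1087831839067354514612833578475 / 10148481147730748576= 107191590862.89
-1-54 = -55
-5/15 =-1/3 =-0.33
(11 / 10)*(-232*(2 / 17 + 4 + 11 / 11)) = -111012 / 85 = -1306.02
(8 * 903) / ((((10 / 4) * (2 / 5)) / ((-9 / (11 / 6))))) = -390096 / 11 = -35463.27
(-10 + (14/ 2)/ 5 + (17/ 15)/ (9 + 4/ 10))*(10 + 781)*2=-9457196/ 705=-13414.46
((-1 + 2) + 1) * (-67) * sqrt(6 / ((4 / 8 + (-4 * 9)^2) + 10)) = -4 * sqrt(871) / 13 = -9.08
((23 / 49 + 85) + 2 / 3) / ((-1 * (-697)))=12662 / 102459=0.12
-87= -87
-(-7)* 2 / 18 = 7 / 9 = 0.78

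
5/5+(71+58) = 130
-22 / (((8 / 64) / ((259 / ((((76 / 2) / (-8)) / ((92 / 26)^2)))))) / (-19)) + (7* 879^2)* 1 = 528211327 / 169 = 3125510.81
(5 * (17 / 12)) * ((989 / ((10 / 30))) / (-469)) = -84065 / 1876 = -44.81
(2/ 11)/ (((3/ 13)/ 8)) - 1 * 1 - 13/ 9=382/ 99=3.86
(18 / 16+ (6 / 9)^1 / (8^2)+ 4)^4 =59072816401 / 84934656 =695.51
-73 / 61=-1.20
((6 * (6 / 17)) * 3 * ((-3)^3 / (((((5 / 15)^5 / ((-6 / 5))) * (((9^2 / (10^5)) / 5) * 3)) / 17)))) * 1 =1749600000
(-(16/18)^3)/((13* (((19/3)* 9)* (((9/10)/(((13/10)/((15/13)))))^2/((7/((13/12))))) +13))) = -2422784/835421607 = -0.00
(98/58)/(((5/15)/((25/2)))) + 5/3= 11315/174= 65.03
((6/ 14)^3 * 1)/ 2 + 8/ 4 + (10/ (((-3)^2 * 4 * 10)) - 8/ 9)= 14549/ 12348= 1.18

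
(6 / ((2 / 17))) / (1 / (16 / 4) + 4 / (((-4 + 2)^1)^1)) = -204 / 7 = -29.14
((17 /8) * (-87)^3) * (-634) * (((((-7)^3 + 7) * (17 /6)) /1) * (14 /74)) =-5912088663222 /37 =-159786180087.08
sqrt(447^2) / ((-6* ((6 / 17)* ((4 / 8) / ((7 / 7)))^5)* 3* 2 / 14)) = -141848 / 9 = -15760.89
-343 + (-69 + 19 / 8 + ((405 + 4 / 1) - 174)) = -1397 / 8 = -174.62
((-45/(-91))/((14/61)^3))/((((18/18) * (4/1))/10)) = 51070725/499408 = 102.26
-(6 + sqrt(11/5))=-6 - sqrt(55)/5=-7.48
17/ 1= 17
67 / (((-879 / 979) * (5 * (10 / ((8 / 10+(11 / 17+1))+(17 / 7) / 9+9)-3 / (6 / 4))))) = 2057783596 / 158083755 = 13.02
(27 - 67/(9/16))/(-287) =829/2583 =0.32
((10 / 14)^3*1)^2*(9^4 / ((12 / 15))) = 512578125 / 470596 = 1089.21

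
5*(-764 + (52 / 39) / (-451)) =-3820.01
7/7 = 1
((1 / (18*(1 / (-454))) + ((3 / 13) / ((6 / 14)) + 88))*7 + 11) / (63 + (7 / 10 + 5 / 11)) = 5845730 / 825669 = 7.08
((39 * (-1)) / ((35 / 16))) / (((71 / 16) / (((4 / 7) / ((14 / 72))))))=-1437696 / 121765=-11.81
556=556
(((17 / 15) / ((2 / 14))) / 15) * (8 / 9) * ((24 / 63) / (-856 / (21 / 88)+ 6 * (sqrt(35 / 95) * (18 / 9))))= -681266432 / 13644880257825 - 13328 * sqrt(133) / 1516097806425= -0.00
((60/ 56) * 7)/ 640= 3/ 256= 0.01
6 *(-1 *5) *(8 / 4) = -60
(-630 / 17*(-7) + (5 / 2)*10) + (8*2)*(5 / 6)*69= 20475 / 17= 1204.41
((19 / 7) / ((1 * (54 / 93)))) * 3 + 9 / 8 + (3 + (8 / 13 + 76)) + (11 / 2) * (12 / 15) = 1082873 / 10920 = 99.16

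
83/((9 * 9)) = 83/81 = 1.02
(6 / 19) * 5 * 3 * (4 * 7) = 2520 / 19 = 132.63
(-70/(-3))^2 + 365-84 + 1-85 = 6673/9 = 741.44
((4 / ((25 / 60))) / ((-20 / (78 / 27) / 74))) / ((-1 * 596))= 1924 / 11175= 0.17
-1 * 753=-753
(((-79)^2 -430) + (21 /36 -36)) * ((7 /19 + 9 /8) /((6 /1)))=15732689 /10944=1437.56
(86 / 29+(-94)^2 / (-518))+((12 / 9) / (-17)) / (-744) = -1004066617 / 71249346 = -14.09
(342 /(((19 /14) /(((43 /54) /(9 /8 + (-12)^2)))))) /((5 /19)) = 2128 /405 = 5.25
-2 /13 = -0.15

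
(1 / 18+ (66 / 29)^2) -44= -586823 / 15138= -38.76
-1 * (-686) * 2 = 1372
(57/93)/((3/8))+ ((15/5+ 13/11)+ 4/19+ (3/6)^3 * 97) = 2822525/155496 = 18.15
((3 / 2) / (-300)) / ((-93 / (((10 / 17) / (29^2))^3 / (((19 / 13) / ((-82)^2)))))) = 437060 / 5163822446720991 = 0.00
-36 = -36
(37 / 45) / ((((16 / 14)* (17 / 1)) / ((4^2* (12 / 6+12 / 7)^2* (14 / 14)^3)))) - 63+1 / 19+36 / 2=-3622714 / 101745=-35.61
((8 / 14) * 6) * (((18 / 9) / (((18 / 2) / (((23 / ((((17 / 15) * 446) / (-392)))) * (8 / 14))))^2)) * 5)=1895936000 / 43115043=43.97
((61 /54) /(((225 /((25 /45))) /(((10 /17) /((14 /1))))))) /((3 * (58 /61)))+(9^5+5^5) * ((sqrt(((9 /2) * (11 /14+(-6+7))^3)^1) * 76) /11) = 3721 /90568044+63284250 * sqrt(7) /77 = 2174472.56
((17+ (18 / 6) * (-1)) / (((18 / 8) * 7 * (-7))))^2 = 64 / 3969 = 0.02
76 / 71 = 1.07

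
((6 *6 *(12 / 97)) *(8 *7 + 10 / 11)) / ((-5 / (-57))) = 15414624 / 5335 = 2889.34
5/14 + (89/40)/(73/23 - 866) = 281453/793800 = 0.35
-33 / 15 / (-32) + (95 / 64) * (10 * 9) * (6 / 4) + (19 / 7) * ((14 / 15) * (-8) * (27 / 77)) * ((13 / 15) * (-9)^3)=577850131 / 123200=4690.34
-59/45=-1.31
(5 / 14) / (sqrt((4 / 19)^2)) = 95 / 56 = 1.70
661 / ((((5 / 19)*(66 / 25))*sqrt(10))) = 12559*sqrt(10) / 132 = 300.87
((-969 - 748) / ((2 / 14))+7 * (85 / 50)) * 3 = -36021.30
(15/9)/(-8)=-5/24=-0.21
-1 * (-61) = 61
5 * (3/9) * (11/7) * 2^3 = 440/21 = 20.95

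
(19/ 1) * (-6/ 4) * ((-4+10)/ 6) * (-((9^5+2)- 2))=1682896.50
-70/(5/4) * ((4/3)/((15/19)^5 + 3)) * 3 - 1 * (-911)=863040377/1023459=843.26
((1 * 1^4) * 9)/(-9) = -1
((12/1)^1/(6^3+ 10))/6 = 0.01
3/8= 0.38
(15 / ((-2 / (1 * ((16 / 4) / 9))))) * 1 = -10 / 3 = -3.33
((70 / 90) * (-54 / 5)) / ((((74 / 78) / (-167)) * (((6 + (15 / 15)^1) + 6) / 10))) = 42084 / 37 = 1137.41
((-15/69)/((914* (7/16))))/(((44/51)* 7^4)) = -510/1943242147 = -0.00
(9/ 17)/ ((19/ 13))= 117/ 323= 0.36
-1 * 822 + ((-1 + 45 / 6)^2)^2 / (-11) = -173233 / 176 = -984.28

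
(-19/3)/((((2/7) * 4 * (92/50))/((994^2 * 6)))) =-821304925/46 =-17854454.89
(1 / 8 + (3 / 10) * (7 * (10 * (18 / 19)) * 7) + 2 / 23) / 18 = 162535 / 20976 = 7.75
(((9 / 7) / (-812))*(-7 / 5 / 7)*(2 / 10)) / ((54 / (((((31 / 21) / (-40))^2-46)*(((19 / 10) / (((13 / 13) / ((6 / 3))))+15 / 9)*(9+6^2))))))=-1330722199 / 100265760000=-0.01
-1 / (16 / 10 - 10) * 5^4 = 3125 / 42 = 74.40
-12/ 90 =-2/ 15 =-0.13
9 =9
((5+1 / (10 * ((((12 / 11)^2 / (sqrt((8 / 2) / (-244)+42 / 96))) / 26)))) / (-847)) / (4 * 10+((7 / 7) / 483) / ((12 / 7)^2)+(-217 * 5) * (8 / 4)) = 897 * sqrt(25071) / 180737767420+49680 / 17925631031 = 0.00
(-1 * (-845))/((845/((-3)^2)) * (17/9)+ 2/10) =342225/71906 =4.76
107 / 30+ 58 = 61.57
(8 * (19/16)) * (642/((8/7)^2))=298851/64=4669.55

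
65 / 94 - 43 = -3977 / 94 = -42.31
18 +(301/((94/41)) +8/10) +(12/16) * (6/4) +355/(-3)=185437/5640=32.88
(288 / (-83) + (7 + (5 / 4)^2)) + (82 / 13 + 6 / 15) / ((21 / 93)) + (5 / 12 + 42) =139968779 / 1812720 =77.21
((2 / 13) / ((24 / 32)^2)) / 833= 32 / 97461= 0.00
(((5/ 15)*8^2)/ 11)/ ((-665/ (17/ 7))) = -1088/ 153615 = -0.01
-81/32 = -2.53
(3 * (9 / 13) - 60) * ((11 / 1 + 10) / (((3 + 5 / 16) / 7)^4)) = -2488206163968 / 102576253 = -24257.14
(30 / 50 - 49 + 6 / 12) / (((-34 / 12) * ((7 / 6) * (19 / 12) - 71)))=-103464 / 423215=-0.24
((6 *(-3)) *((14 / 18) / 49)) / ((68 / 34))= -0.14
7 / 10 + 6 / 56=113 / 140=0.81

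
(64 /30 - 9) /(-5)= 103 /75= 1.37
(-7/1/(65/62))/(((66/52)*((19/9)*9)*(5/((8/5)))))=-6944/78375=-0.09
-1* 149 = -149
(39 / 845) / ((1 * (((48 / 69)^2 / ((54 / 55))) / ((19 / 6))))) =271377 / 915200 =0.30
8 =8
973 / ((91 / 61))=8479 / 13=652.23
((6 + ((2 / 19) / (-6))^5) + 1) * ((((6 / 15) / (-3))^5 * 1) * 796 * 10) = -214568201011712 / 91381981156875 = -2.35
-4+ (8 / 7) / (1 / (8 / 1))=36 / 7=5.14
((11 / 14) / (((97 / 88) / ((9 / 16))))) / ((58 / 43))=46827 / 157528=0.30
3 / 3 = 1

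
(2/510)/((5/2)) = 2/1275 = 0.00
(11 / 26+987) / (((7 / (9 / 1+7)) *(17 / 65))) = 1026920 / 119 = 8629.58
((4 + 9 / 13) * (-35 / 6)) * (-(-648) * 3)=-691740 / 13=-53210.77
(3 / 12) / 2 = 0.12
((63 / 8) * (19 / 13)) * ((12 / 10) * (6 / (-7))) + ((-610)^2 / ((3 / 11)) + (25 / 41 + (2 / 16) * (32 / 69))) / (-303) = -503092585363 / 111434310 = -4514.70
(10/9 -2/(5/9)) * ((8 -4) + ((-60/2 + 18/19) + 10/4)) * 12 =673.57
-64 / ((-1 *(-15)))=-64 / 15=-4.27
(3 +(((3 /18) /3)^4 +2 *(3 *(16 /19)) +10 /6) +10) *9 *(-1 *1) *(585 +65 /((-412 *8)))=-75833956503565 /730446336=-103818.66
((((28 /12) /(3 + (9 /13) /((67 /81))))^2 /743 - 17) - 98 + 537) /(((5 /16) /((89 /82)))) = 1122036992597978 /765540338247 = 1465.68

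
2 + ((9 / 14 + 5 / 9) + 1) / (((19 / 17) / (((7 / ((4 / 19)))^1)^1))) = 4853 / 72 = 67.40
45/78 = 15/26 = 0.58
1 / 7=0.14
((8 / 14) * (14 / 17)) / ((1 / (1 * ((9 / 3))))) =24 / 17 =1.41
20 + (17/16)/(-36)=11503/576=19.97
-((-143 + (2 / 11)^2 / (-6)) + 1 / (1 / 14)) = 129.01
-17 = -17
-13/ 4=-3.25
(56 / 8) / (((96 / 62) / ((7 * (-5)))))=-7595 / 48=-158.23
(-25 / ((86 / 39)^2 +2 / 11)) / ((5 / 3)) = -250965 / 84398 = -2.97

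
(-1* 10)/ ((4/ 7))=-35/ 2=-17.50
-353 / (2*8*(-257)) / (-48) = -353 / 197376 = -0.00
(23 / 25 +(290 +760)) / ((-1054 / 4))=-52546 / 13175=-3.99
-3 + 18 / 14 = -1.71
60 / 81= 20 / 27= 0.74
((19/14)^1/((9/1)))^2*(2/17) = 361/134946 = 0.00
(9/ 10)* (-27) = -243/ 10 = -24.30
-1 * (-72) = 72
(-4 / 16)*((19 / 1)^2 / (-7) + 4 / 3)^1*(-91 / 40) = -2743 / 96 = -28.57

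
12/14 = 6/7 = 0.86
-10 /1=-10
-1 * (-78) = 78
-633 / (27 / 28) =-5908 / 9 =-656.44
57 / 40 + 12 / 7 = 879 / 280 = 3.14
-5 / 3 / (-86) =0.02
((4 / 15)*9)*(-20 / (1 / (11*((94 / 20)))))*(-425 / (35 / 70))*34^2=2438420160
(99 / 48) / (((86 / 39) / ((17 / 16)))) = 21879 / 22016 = 0.99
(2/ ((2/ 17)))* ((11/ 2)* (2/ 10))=187/ 10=18.70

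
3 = 3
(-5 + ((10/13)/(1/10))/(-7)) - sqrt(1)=-646/91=-7.10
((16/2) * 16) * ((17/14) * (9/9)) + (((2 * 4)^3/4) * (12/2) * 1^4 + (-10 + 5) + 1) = 6436/7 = 919.43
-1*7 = -7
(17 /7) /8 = 17 /56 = 0.30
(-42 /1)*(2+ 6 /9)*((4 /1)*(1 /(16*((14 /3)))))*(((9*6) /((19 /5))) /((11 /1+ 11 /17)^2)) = -1445 /2299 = -0.63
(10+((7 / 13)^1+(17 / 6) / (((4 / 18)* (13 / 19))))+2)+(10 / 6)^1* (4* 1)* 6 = 3701 / 52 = 71.17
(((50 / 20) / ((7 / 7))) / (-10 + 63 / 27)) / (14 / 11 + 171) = -33 / 17434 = -0.00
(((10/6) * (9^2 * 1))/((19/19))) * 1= 135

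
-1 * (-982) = 982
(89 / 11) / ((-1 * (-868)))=89 / 9548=0.01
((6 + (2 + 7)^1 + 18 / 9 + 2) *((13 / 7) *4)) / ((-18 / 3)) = -494 / 21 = -23.52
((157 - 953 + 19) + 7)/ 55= -14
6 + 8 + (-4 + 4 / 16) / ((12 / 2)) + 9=179 / 8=22.38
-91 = -91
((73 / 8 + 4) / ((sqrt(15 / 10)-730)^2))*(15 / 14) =225 / (4*(1460-sqrt(6))^2) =0.00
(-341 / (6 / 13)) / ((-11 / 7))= 2821 / 6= 470.17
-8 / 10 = -4 / 5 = -0.80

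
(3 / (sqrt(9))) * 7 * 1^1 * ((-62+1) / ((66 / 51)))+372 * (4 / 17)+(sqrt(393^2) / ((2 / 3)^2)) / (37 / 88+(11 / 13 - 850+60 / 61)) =-316875348365 / 1301506162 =-243.47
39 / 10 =3.90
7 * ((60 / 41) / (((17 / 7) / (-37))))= -108780 / 697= -156.07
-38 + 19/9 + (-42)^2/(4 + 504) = -37052/1143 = -32.42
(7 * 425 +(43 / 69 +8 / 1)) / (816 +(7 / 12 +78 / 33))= 1294040 / 355189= 3.64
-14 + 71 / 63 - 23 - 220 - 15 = -17065 / 63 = -270.87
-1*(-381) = 381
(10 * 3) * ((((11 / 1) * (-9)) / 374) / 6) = -45 / 34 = -1.32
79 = 79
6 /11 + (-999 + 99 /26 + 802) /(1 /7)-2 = -387187 /286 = -1353.80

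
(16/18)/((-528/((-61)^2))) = -3721/594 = -6.26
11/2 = 5.50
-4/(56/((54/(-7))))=27/49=0.55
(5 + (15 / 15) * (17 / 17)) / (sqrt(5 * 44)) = 3 * sqrt(55) / 55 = 0.40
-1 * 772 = -772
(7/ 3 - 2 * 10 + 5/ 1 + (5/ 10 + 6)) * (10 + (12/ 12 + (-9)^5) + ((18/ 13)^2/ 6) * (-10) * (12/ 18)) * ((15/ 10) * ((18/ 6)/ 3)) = 184588967/ 338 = 546121.20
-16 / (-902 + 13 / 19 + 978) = -0.21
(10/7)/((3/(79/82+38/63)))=40465/54243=0.75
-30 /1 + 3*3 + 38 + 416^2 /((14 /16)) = 1384567 /7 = 197795.29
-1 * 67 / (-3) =67 / 3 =22.33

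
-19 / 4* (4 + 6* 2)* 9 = -684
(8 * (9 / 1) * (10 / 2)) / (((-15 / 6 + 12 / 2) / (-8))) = -5760 / 7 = -822.86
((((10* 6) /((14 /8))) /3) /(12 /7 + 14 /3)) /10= 12 /67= 0.18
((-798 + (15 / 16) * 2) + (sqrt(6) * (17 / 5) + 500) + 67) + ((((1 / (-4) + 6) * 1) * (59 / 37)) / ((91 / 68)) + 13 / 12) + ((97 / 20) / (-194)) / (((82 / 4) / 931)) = -3682964737 / 16565640 + 17 * sqrt(6) / 5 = -214.00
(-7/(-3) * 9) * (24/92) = 126/23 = 5.48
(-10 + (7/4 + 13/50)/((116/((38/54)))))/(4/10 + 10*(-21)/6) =1042727/3612240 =0.29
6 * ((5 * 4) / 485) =24 / 97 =0.25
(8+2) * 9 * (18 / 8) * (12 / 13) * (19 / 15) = 3078 / 13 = 236.77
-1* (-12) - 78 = -66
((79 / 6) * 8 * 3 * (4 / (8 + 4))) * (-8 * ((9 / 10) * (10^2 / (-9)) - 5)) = 12640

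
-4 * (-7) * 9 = 252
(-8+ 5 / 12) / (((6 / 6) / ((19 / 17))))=-8.48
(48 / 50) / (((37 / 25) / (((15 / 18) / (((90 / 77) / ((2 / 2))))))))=154 / 333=0.46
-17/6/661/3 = -17/11898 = -0.00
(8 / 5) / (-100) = -2 / 125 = -0.02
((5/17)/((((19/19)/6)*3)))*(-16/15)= -32/51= -0.63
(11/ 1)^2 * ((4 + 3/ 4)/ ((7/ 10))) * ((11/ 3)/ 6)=126445/ 252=501.77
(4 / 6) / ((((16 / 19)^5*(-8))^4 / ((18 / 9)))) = 37589973457545958193355601 / 3713820117856140824697372672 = 0.01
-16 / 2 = -8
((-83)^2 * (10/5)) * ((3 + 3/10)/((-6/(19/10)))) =-14398.01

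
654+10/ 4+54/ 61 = 80201/ 122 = 657.39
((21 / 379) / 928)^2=441 / 123701330944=0.00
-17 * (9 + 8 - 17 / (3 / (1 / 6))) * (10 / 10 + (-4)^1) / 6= 4913 / 36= 136.47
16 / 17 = 0.94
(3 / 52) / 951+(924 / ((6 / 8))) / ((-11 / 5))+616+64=1978081 / 16484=120.00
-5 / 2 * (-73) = 365 / 2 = 182.50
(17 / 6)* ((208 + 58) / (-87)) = -2261 / 261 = -8.66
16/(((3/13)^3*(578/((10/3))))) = 7.51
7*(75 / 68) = 7.72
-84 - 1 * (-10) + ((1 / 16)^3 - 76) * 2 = -462847 / 2048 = -226.00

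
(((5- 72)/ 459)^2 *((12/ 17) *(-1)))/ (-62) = 8978/ 37009629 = 0.00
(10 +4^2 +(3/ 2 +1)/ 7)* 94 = 17343/ 7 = 2477.57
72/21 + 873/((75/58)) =678.55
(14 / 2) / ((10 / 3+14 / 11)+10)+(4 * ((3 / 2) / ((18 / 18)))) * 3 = 8907 / 482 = 18.48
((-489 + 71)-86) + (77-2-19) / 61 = -30688 / 61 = -503.08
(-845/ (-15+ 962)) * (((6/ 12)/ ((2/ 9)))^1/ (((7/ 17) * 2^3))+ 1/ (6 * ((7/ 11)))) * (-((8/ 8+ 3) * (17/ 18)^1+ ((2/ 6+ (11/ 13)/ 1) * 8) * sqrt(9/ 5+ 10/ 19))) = 9121775/ 2863728+ 189865 * sqrt(20995)/ 2267118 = 15.32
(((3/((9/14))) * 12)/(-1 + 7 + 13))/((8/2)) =14/19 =0.74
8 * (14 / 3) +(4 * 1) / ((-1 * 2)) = 106 / 3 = 35.33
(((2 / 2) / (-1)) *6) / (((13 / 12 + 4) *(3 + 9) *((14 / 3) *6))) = -3 / 854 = -0.00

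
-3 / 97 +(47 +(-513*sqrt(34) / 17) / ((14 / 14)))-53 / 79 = 354783 / 7663-513*sqrt(34) / 17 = -129.66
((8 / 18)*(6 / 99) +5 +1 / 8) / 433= 12241 / 1028808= 0.01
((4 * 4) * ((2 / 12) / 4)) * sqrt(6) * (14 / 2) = 14 * sqrt(6) / 3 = 11.43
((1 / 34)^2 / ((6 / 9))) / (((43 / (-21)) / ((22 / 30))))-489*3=-1467.00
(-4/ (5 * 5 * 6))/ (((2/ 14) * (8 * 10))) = -7/ 3000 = -0.00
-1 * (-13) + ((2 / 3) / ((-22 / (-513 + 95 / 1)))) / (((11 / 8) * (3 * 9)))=11887 / 891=13.34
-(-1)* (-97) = -97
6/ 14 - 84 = -585/ 7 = -83.57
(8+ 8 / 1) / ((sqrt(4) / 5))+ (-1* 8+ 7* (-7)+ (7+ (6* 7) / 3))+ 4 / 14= 30 / 7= 4.29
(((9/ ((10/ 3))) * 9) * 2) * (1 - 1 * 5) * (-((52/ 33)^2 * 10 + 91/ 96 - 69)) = -40667373/ 4840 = -8402.35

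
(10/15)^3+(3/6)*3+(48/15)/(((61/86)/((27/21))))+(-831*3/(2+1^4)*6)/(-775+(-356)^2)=36581904217/4840681230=7.56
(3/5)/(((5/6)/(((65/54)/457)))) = 13/6855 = 0.00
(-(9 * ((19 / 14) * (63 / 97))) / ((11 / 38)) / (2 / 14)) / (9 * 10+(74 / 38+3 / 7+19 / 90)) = -2450103390 / 1182520889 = -2.07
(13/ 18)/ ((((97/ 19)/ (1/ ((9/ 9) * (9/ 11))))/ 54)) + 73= 23960/ 291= 82.34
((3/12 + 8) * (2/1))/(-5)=-33/10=-3.30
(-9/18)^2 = 1/4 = 0.25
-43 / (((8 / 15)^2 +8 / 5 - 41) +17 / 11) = 106425 / 92986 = 1.14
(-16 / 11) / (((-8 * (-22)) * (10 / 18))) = -9 / 605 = -0.01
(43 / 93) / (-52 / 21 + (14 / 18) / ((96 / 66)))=-14448 / 60667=-0.24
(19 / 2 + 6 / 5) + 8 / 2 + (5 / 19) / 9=14.73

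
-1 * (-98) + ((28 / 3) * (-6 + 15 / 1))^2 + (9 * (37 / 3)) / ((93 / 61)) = 224031 / 31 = 7226.81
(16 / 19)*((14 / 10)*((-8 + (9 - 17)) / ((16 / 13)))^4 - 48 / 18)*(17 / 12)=40782388 / 855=47698.70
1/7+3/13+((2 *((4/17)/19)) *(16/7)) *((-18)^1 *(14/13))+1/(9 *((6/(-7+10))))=-353539/529074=-0.67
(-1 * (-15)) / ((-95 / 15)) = -45 / 19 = -2.37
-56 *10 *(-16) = 8960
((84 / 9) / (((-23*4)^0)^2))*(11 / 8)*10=385 / 3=128.33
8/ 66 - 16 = -524/ 33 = -15.88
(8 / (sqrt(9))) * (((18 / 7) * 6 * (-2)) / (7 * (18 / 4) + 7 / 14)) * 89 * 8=-12816 / 7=-1830.86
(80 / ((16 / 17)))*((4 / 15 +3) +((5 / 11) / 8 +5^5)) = 70199579 / 264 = 265907.50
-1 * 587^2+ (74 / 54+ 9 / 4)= -37213061 / 108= -344565.38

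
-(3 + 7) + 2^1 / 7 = -9.71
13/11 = 1.18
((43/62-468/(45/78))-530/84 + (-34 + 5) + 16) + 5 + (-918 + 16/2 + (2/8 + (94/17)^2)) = -6411745441/3762780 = -1703.99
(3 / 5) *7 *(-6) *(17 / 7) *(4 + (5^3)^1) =-39474 / 5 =-7894.80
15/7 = 2.14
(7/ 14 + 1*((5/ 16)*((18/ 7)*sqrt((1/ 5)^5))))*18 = 81*sqrt(5)/ 700 + 9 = 9.26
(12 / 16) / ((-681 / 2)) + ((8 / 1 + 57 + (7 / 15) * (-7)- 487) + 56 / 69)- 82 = -79326403 / 156630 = -506.46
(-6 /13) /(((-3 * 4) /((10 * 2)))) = 0.77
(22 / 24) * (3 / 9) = 11 / 36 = 0.31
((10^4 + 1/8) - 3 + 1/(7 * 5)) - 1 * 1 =2798923/280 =9996.15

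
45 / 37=1.22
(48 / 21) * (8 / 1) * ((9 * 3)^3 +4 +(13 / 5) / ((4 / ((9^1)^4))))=15329056 / 35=437973.03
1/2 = 0.50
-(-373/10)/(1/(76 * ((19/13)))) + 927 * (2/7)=2005652/455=4408.03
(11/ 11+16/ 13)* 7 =203/ 13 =15.62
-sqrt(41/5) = -sqrt(205)/5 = -2.86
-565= -565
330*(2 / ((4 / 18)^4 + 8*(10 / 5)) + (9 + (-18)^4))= 909364354965 / 26248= 34645091.24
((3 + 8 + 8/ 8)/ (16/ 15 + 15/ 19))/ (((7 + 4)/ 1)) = 3420/ 5819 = 0.59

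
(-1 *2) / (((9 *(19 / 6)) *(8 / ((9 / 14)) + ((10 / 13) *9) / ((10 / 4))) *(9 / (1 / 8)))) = -13 / 202920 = -0.00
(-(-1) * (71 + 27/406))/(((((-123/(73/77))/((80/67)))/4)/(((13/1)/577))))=-398276320/6756935997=-0.06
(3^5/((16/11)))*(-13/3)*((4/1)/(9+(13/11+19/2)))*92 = -5860998/433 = -13535.79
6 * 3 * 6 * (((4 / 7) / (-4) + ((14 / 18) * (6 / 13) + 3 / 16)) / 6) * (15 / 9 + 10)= 8815 / 104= 84.76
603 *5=3015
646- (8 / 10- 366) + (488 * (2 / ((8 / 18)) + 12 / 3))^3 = 356850454016 / 5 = 71370090803.20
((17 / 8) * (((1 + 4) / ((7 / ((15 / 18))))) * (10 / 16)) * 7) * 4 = 2125 / 96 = 22.14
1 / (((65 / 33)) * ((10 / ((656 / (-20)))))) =-2706 / 1625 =-1.67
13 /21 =0.62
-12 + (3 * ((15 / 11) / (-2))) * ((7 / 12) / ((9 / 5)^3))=-260983 / 21384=-12.20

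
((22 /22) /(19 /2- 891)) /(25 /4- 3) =-8 /22919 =-0.00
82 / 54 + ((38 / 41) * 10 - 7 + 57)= 67291 / 1107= 60.79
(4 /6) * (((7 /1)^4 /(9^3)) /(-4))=-2401 /4374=-0.55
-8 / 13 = -0.62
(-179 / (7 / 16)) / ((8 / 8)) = -2864 / 7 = -409.14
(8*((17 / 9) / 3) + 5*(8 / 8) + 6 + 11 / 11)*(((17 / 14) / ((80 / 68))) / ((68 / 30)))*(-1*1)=-1955 / 252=-7.76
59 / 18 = 3.28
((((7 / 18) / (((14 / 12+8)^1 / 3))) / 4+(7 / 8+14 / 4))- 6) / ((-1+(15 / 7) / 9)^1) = 14721 / 7040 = 2.09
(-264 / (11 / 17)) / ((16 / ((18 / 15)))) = -153 / 5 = -30.60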